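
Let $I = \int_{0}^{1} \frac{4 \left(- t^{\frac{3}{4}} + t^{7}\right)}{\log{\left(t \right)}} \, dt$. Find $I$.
$- \log{\left(\frac{2401}{1048576} \right)}$

Replace the exponent $\frac{3}{4}$ by a parameter $a$: let $I(a) = \int_{0}^{1} \frac{4 \left(t^{7} - t^{a}\right)}{\log{\left(t \right)}} \, dt$.

Since $\dfrac{\partial}{\partial a}\,t^{a} = t^{a} \ln t$, the $\ln t$ in the denominator cancels and
$$\frac{dI}{da} = \int_{0}^{1} -4 t^{a} \, dt = -4 \left[\frac{t^{a+1}}{a+1}\right]_0^1 = - \frac{4}{a + 1}.$$

Integrating with respect to $a$ gives $I(a) = - \log{\left(\frac{\left(a + 1\right)^{4}}{4096} \right)} + C$.

At $a = 7$ the integrand is identically $0$, so $I(7) = 0$. The closed form gives $0$, hence $C = 0$.

Setting $a = \frac{3}{4}$:
$$I = - \log{\left(\frac{2401}{1048576} \right)}.$$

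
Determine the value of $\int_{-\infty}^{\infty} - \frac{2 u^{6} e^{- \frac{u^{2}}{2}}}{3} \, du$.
$- 10 \sqrt{2} \sqrt{\pi}$

Consider the simpler parametrised integral
$$J(a) = \int_{-\infty}^{\infty} - \frac{2 e^{- a u^{2}}}{3} \, du = - \frac{2 \sqrt{\pi}}{3 \sqrt{a}}.$$

Differentiating under the integral sign brings down a factor of $(-u^2)$:
$$\frac{dJ}{da} = \int_{-\infty}^{\infty} \frac{2 u^{2} e^{- a u^{2}}}{3} \, du = \frac{\sqrt{\pi}}{3 a^{\frac{3}{2}}}.$$

Repeating $3$ times in total — each differentiation brings down another $(-u^2)$ — gives
$$\frac{d^{3}J}{da^{3}} = \int_{-\infty}^{\infty} \frac{2 u^{6} e^{- a u^{2}}}{3} \, du = \frac{5 \sqrt{\pi}}{4 a^{\frac{7}{2}}},$$
and the integrand here is $(-1)^{3}$ times the target integrand, so $I = (-1)^{3}\,\frac{d^{3}J}{da^{3}} = - \frac{5 \sqrt{\pi}}{4 a^{\frac{7}{2}}}$.

Setting $a = \frac{1}{2}$:
$$I = - 10 \sqrt{2} \sqrt{\pi}.$$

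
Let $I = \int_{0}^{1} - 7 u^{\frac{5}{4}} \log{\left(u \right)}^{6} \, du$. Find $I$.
$- \frac{9175040}{531441}$

Start from the elementary integral
$$J(a) = \int_{0}^{1} - 7 u^{a} \, du = - \frac{7}{a + 1}.$$

Differentiating under the integral sign brings down a factor of $\ln u$:
$$\frac{dJ}{da} = \int_{0}^{1} - 7 u^{a} \log{\left(u \right)} \, du = \frac{7}{\left(a + 1\right)^{2}}.$$

Repeating $6$ times in total — each differentiation brings down another $\ln u$ — gives
$$\frac{d^{6}J}{da^{6}} = \int_{0}^{1} - 7 u^{a} \log{\left(u \right)}^{6} \, du = - \frac{5040}{\left(a + 1\right)^{7}},$$
and the integrand here is exactly the target integrand, so $I = - \frac{5040}{\left(a + 1\right)^{7}}$.

Setting $a = \frac{5}{4}$:
$$I = - \frac{9175040}{531441}.$$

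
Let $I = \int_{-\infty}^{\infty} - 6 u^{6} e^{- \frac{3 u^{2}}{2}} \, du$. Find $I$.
$- \frac{10 \sqrt{6} \sqrt{\pi}}{9}$

Start from the elementary integral
$$J(a) = \int_{-\infty}^{\infty} - 6 e^{- a u^{2}} \, du = - \frac{6 \sqrt{\pi}}{\sqrt{a}}.$$

Differentiating under the integral sign brings down a factor of $(-u^2)$:
$$\frac{dJ}{da} = \int_{-\infty}^{\infty} 6 u^{2} e^{- a u^{2}} \, du = \frac{3 \sqrt{\pi}}{a^{\frac{3}{2}}}.$$

Repeating $3$ times in total — each differentiation brings down another $(-u^2)$ — gives
$$\frac{d^{3}J}{da^{3}} = \int_{-\infty}^{\infty} 6 u^{6} e^{- a u^{2}} \, du = \frac{45 \sqrt{\pi}}{4 a^{\frac{7}{2}}},$$
and the integrand here is $(-1)^{3}$ times the target integrand, so $I = (-1)^{3}\,\frac{d^{3}J}{da^{3}} = - \frac{45 \sqrt{\pi}}{4 a^{\frac{7}{2}}}$.

Setting $a = \frac{3}{2}$:
$$I = - \frac{10 \sqrt{6} \sqrt{\pi}}{9}.$$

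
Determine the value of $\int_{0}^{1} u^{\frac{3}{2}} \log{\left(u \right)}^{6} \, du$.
$\frac{18432}{15625}$

Start from the elementary integral
$$J(a) = \int_{0}^{1} u^{a} \, du = \frac{1}{a + 1}.$$

Differentiating under the integral sign brings down a factor of $\ln u$:
$$\frac{dJ}{da} = \int_{0}^{1} u^{a} \log{\left(u \right)} \, du = - \frac{1}{\left(a + 1\right)^{2}}.$$

Repeating $6$ times in total — each differentiation brings down another $\ln u$ — gives
$$\frac{d^{6}J}{da^{6}} = \int_{0}^{1} u^{a} \log{\left(u \right)}^{6} \, du = \frac{720}{\left(a + 1\right)^{7}},$$
and the integrand here is exactly the target integrand, so $I = \frac{720}{\left(a + 1\right)^{7}}$.

Setting $a = \frac{3}{2}$:
$$I = \frac{18432}{15625}.$$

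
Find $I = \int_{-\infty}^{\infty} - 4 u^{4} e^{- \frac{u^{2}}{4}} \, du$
$- 96 \sqrt{\pi}$

Consider the simpler parametrised integral
$$J(a) = \int_{-\infty}^{\infty} - 4 e^{- a u^{2}} \, du = - \frac{4 \sqrt{\pi}}{\sqrt{a}}.$$

Differentiating under the integral sign brings down a factor of $(-u^2)$:
$$\frac{dJ}{da} = \int_{-\infty}^{\infty} 4 u^{2} e^{- a u^{2}} \, du = \frac{2 \sqrt{\pi}}{a^{\frac{3}{2}}}.$$

Repeating twice in total — each differentiation brings down another $(-u^2)$ — gives
$$\frac{d^{2}J}{da^{2}} = \int_{-\infty}^{\infty} - 4 u^{4} e^{- a u^{2}} \, du = - \frac{3 \sqrt{\pi}}{a^{\frac{5}{2}}},$$
and the integrand here is exactly the target integrand, so $I = - \frac{3 \sqrt{\pi}}{a^{\frac{5}{2}}}$.

Setting $a = \frac{1}{4}$:
$$I = - 96 \sqrt{\pi}.$$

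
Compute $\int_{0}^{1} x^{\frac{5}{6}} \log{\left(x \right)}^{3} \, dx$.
$- \frac{7776}{14641}$

Start from the elementary integral
$$J(a) = \int_{0}^{1} x^{a} \, dx = \frac{1}{a + 1}.$$

Differentiating under the integral sign brings down a factor of $\ln x$:
$$\frac{dJ}{da} = \int_{0}^{1} x^{a} \log{\left(x \right)} \, dx = - \frac{1}{\left(a + 1\right)^{2}}.$$

Repeating $3$ times in total — each differentiation brings down another $\ln x$ — gives
$$\frac{d^{3}J}{da^{3}} = \int_{0}^{1} x^{a} \log{\left(x \right)}^{3} \, dx = - \frac{6}{\left(a + 1\right)^{4}},$$
and the integrand here is exactly the target integrand, so $I = - \frac{6}{\left(a + 1\right)^{4}}$.

Setting $a = \frac{5}{6}$:
$$I = - \frac{7776}{14641}.$$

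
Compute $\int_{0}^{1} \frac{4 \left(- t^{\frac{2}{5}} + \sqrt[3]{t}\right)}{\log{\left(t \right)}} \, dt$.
$- \log{\left(\frac{194481}{160000} \right)}$

Introduce a parameter $a$ in the exponent: let $I(a) = \int_{0}^{1} \frac{4 \left(\sqrt[3]{t} - t^{a}\right)}{\log{\left(t \right)}} \, dt$.

Since $\dfrac{\partial}{\partial a}\,t^{a} = t^{a} \ln t$, the $\ln t$ in the denominator cancels and
$$\frac{dI}{da} = \int_{0}^{1} -4 t^{a} \, dt = -4 \left[\frac{t^{a+1}}{a+1}\right]_0^1 = - \frac{4}{a + 1}.$$

Integrating with respect to $a$ gives $I(a) = - \log{\left(\frac{81 \left(a + 1\right)^{4}}{256} \right)} + C$.

At $a = \frac{1}{3}$ the integrand is identically $0$, so $I(\frac{1}{3}) = 0$. The closed form gives $0$, hence $C = 0$.

Setting $a = \frac{2}{5}$:
$$I = - \log{\left(\frac{194481}{160000} \right)}.$$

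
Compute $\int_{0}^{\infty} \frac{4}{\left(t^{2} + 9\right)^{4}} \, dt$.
$\frac{5 \pi}{17496}$

Start from the standard arctangent integral
$$J(a) = \int_{0}^{\infty} \frac{4}{a^{2} + t^{2}} \, dt = \frac{2 \pi}{a}.$$

Differentiating under the integral sign with respect to $a$,
$$\frac{dJ}{da} = \int_{0}^{\infty} - \frac{8 a}{\left(a^{2} + t^{2}\right)^{2}} \, dt = - \frac{2 \pi}{a^{2}},$$
so $\int_{0}^{\infty} \frac{4}{\left(a^{2} + t^{2}\right)^{2}} \, dt = \frac{\pi}{a^{3}}$.

Repeating — each differentiation of $1/(t^2+a^2)^j$ produces $-2ja/(t^2+a^2)^{j+1}$ — and dividing through by $-2ja$ at each step yields, after $3$ differentiations in total,
$$\int_{0}^{\infty} \frac{4}{\left(a^{2} + t^{2}\right)^{4}} \, dt = \frac{5 \pi}{8 a^{7}}.$$

Setting $a = 3$:
$$I = \frac{5 \pi}{17496}.$$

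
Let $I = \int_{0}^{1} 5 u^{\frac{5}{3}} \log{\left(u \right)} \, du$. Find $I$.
$- \frac{45}{64}$

Start from the elementary integral
$$J(a) = \int_{0}^{1} 5 u^{a} \, du = \frac{5}{a + 1}.$$

Differentiating under the integral sign brings down a factor of $\ln u$:
$$\frac{dJ}{da} = \int_{0}^{1} 5 u^{a} \log{\left(u \right)} \, du = - \frac{5}{\left(a + 1\right)^{2}}.$$

The integral on the left is $I$, so $I = - \frac{5}{\left(a + 1\right)^{2}}$.

Setting $a = \frac{5}{3}$:
$$I = - \frac{45}{64}.$$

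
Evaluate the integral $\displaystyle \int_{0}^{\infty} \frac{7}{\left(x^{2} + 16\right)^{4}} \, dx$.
$\frac{35 \pi}{524288}$

Begin with the known result
$$J(a) = \int_{0}^{\infty} \frac{7}{a^{2} + x^{2}} \, dx = \frac{7 \pi}{2 a}.$$

Differentiating under the integral sign with respect to $a$,
$$\frac{dJ}{da} = \int_{0}^{\infty} - \frac{14 a}{\left(a^{2} + x^{2}\right)^{2}} \, dx = - \frac{7 \pi}{2 a^{2}},$$
so $\int_{0}^{\infty} \frac{7}{\left(a^{2} + x^{2}\right)^{2}} \, dx = \frac{7 \pi}{4 a^{3}}$.

Repeating — each differentiation of $1/(x^2+a^2)^j$ produces $-2ja/(x^2+a^2)^{j+1}$ — and dividing through by $-2ja$ at each step yields, after $3$ differentiations in total,
$$\int_{0}^{\infty} \frac{7}{\left(a^{2} + x^{2}\right)^{4}} \, dx = \frac{35 \pi}{32 a^{7}}.$$

Setting $a = 4$:
$$I = \frac{35 \pi}{524288}.$$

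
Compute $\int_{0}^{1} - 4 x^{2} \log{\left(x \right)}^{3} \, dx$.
$\frac{8}{27}$

Consider the simpler parametrised integral
$$J(a) = \int_{0}^{1} - 4 x^{a} \, dx = - \frac{4}{a + 1}.$$

Differentiating under the integral sign brings down a factor of $\ln x$:
$$\frac{dJ}{da} = \int_{0}^{1} - 4 x^{a} \log{\left(x \right)} \, dx = \frac{4}{\left(a + 1\right)^{2}}.$$

Repeating $3$ times in total — each differentiation brings down another $\ln x$ — gives
$$\frac{d^{3}J}{da^{3}} = \int_{0}^{1} - 4 x^{a} \log{\left(x \right)}^{3} \, dx = \frac{24}{\left(a + 1\right)^{4}},$$
and the integrand here is exactly the target integrand, so $I = \frac{24}{\left(a + 1\right)^{4}}$.

Setting $a = 2$:
$$I = \frac{8}{27}.$$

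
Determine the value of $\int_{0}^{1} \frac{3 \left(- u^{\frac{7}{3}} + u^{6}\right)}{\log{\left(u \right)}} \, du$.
$\log{\left(\frac{9261}{1000} \right)}$

Consider the one-parameter family: let $I(a) = \int_{0}^{1} \frac{3 \left(- u^{\frac{7}{3}} + u^{a}\right)}{\log{\left(u \right)}} \, du$.

Since $\dfrac{\partial}{\partial a}\,u^{a} = u^{a} \ln u$, the $\ln u$ in the denominator cancels and
$$\frac{dI}{da} = \int_{0}^{1} 3 u^{a} \, du = 3 \left[\frac{u^{a+1}}{a+1}\right]_0^1 = \frac{3}{a + 1}.$$

Integrating with respect to $a$ gives $I(a) = \log{\left(\frac{27 \left(a + 1\right)^{3}}{1000} \right)} + C$.

At $a = \frac{7}{3}$ the integrand is identically $0$, so $I(\frac{7}{3}) = 0$. The closed form gives $0$, hence $C = 0$.

Setting $a = 6$:
$$I = \log{\left(\frac{9261}{1000} \right)}.$$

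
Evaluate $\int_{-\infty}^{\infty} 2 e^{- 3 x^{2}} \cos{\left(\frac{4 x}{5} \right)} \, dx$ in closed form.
$\frac{2 \sqrt{3} \sqrt{\pi}}{3 e^{\frac{4}{75}}}$

Treat the cosine frequency as a parameter and define $I(b) = \int_{-\infty}^{\infty} 2 e^{- 3 x^{2}} \cos{\left(b x \right)} \, dx$.

Differentiating under the integral sign,
$$I'(b) = \int_{-\infty}^{\infty} - 2 x e^{- 3 x^{2}} \sin{\left(b x \right)} \, dx.$$

Integrate $\int_{-\infty}^{\infty} x \sin(b x)\, e^{- 3 x^{2}}\, dx$ by parts with $u = \sin(b x)$ and $dv = x\, e^{- 3 x^{2}}\, dx$, giving $v = - \frac{e^{- 3 x^{2}}}{6}$. The boundary term vanishes and
$$\int_{-\infty}^{\infty} x \sin(b x)\, e^{- 3 x^{2}}\, dx = \frac{b}{6} \int_{-\infty}^{\infty} \cos(b x)\, e^{- 3 x^{2}}\, dx,$$
so $I'(b) = - \frac{b}{6}\, I(b)$.

This is a separable first-order ODE; solving with the initial condition $I(0) = \int_{-\infty}^{\infty} 2 e^{- 3 x^{2}}\,dx = \frac{2 \sqrt{3} \sqrt{\pi}}{3}$ gives
$$I(b) = \frac{2 \sqrt{3} \sqrt{\pi} e^{- \frac{b^{2}}{12}}}{3}.$$

Setting $b = \frac{4}{5}$:
$$I = \frac{2 \sqrt{3} \sqrt{\pi}}{3 e^{\frac{4}{75}}}.$$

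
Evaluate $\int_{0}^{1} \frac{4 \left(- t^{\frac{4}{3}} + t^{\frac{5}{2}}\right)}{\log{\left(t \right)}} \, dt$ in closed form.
$- \log{\left(\frac{16}{81} \right)}$

Replace the exponent $\frac{4}{3}$ by a parameter $a$: let $I(a) = \int_{0}^{1} \frac{4 \left(t^{\frac{5}{2}} - t^{a}\right)}{\log{\left(t \right)}} \, dt$.

Since $\dfrac{\partial}{\partial a}\,t^{a} = t^{a} \ln t$, the $\ln t$ in the denominator cancels and
$$\frac{dI}{da} = \int_{0}^{1} -4 t^{a} \, dt = -4 \left[\frac{t^{a+1}}{a+1}\right]_0^1 = - \frac{4}{a + 1}.$$

Integrating with respect to $a$ gives $I(a) = - \log{\left(\frac{16 \left(a + 1\right)^{4}}{2401} \right)} + C$.

At $a = \frac{5}{2}$ the integrand is identically $0$, so $I(\frac{5}{2}) = 0$. The closed form gives $0$, hence $C = 0$.

Setting $a = \frac{4}{3}$:
$$I = - \log{\left(\frac{16}{81} \right)}.$$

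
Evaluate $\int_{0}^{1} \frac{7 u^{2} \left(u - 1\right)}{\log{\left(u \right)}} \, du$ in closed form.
$\log{\left(\frac{16384}{2187} \right)}$

Replace the exponent $3$ by a parameter $a$: let $I(a) = \int_{0}^{1} \frac{7 \left(- u^{2} + u^{a}\right)}{\log{\left(u \right)}} \, du$.

Since $\dfrac{\partial}{\partial a}\,u^{a} = u^{a} \ln u$, the $\ln u$ in the denominator cancels and
$$\frac{dI}{da} = \int_{0}^{1} 7 u^{a} \, du = 7 \left[\frac{u^{a+1}}{a+1}\right]_0^1 = \frac{7}{a + 1}.$$

Integrating with respect to $a$ gives $I(a) = \log{\left(\frac{\left(a + 1\right)^{7}}{2187} \right)} + C$.

At $a = 2$ the integrand is identically $0$, so $I(2) = 0$. The closed form gives $0$, hence $C = 0$.

Setting $a = 3$:
$$I = \log{\left(\frac{16384}{2187} \right)}.$$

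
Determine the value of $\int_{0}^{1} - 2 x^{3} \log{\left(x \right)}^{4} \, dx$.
$- \frac{3}{64}$

Begin with the known integral
$$J(a) = \int_{0}^{1} - 2 x^{a} \, dx = - \frac{2}{a + 1}.$$

Differentiating under the integral sign brings down a factor of $\ln x$:
$$\frac{dJ}{da} = \int_{0}^{1} - 2 x^{a} \log{\left(x \right)} \, dx = \frac{2}{\left(a + 1\right)^{2}}.$$

Repeating $4$ times in total — each differentiation brings down another $\ln x$ — gives
$$\frac{d^{4}J}{da^{4}} = \int_{0}^{1} - 2 x^{a} \log{\left(x \right)}^{4} \, dx = - \frac{48}{\left(a + 1\right)^{5}},$$
and the integrand here is exactly the target integrand, so $I = - \frac{48}{\left(a + 1\right)^{5}}$.

Setting $a = 3$:
$$I = - \frac{3}{64}.$$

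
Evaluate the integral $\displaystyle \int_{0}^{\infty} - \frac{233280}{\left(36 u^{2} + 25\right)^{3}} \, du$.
$- \frac{1458 \pi}{625}$

Start from the standard arctangent integral
$$J(a) = \int_{0}^{\infty} - \frac{5}{a^{2} + u^{2}} \, du = - \frac{5 \pi}{2 a}.$$

Differentiating under the integral sign with respect to $a$,
$$\frac{dJ}{da} = \int_{0}^{\infty} \frac{10 a}{\left(a^{2} + u^{2}\right)^{2}} \, du = \frac{5 \pi}{2 a^{2}},$$
so $\int_{0}^{\infty} - \frac{5}{\left(a^{2} + u^{2}\right)^{2}} \, du = - \frac{5 \pi}{4 a^{3}}$.

Repeating — each differentiation of $1/(u^2+a^2)^j$ produces $-2ja/(u^2+a^2)^{j+1}$ — and dividing through by $-2ja$ at each step yields, after $2$ differentiations in total,
$$\int_{0}^{\infty} - \frac{5}{\left(a^{2} + u^{2}\right)^{3}} \, du = - \frac{15 \pi}{16 a^{5}}.$$

Setting $a = \frac{5}{6}$:
$$I = - \frac{1458 \pi}{625}.$$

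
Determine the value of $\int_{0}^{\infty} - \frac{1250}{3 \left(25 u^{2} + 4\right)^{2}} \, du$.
$- \frac{125 \pi}{48}$

Begin with the known result
$$J(a) = \int_{0}^{\infty} - \frac{2}{3 \left(a^{2} + u^{2}\right)} \, du = - \frac{\pi}{3 a}.$$

Differentiating under the integral sign with respect to $a$,
$$\frac{dJ}{da} = \int_{0}^{\infty} \frac{4 a}{3 \left(a^{2} + u^{2}\right)^{2}} \, du = \frac{\pi}{3 a^{2}},$$
so $\int_{0}^{\infty} - \frac{2}{3 \left(a^{2} + u^{2}\right)^{2}} \, du = - \frac{\pi}{6 a^{3}}$.

Setting $a = \frac{2}{5}$:
$$I = - \frac{125 \pi}{48}.$$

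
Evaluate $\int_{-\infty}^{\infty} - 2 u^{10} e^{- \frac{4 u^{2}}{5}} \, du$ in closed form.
$- \frac{2953125 \sqrt{5} \sqrt{\pi}}{32768}$

Start from the elementary integral
$$J(a) = \int_{-\infty}^{\infty} - 2 e^{- a u^{2}} \, du = - \frac{2 \sqrt{\pi}}{\sqrt{a}}.$$

Differentiating under the integral sign brings down a factor of $(-u^2)$:
$$\frac{dJ}{da} = \int_{-\infty}^{\infty} 2 u^{2} e^{- a u^{2}} \, du = \frac{\sqrt{\pi}}{a^{\frac{3}{2}}}.$$

Repeating $5$ times in total — each differentiation brings down another $(-u^2)$ — gives
$$\frac{d^{5}J}{da^{5}} = \int_{-\infty}^{\infty} 2 u^{10} e^{- a u^{2}} \, du = \frac{945 \sqrt{\pi}}{16 a^{\frac{11}{2}}},$$
and the integrand here is $(-1)^{5}$ times the target integrand, so $I = (-1)^{5}\,\frac{d^{5}J}{da^{5}} = - \frac{945 \sqrt{\pi}}{16 a^{\frac{11}{2}}}$.

Setting $a = \frac{4}{5}$:
$$I = - \frac{2953125 \sqrt{5} \sqrt{\pi}}{32768}.$$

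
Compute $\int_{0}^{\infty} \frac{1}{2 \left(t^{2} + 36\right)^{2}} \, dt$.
$\frac{\pi}{1728}$

Recall the elementary integral
$$J(a) = \int_{0}^{\infty} \frac{1}{2 \left(a^{2} + t^{2}\right)} \, dt = \frac{\pi}{4 a}.$$

Differentiating under the integral sign with respect to $a$,
$$\frac{dJ}{da} = \int_{0}^{\infty} - \frac{a}{\left(a^{2} + t^{2}\right)^{2}} \, dt = - \frac{\pi}{4 a^{2}},$$
so $\int_{0}^{\infty} \frac{1}{2 \left(a^{2} + t^{2}\right)^{2}} \, dt = \frac{\pi}{8 a^{3}}$.

Setting $a = 6$:
$$I = \frac{\pi}{1728}.$$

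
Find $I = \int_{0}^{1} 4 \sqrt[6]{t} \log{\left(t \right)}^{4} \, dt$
$\frac{746496}{16807}$

Begin with the known integral
$$J(a) = \int_{0}^{1} 4 t^{a} \, dt = \frac{4}{a + 1}.$$

Differentiating under the integral sign brings down a factor of $\ln t$:
$$\frac{dJ}{da} = \int_{0}^{1} 4 t^{a} \log{\left(t \right)} \, dt = - \frac{4}{\left(a + 1\right)^{2}}.$$

Repeating $4$ times in total — each differentiation brings down another $\ln t$ — gives
$$\frac{d^{4}J}{da^{4}} = \int_{0}^{1} 4 t^{a} \log{\left(t \right)}^{4} \, dt = \frac{96}{\left(a + 1\right)^{5}},$$
and the integrand here is exactly the target integrand, so $I = \frac{96}{\left(a + 1\right)^{5}}$.

Setting $a = \frac{1}{6}$:
$$I = \frac{746496}{16807}.$$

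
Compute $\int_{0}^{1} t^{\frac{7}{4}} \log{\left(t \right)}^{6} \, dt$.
$\frac{11796480}{19487171}$

Start from the elementary integral
$$J(a) = \int_{0}^{1} t^{a} \, dt = \frac{1}{a + 1}.$$

Differentiating under the integral sign brings down a factor of $\ln t$:
$$\frac{dJ}{da} = \int_{0}^{1} t^{a} \log{\left(t \right)} \, dt = - \frac{1}{\left(a + 1\right)^{2}}.$$

Repeating $6$ times in total — each differentiation brings down another $\ln t$ — gives
$$\frac{d^{6}J}{da^{6}} = \int_{0}^{1} t^{a} \log{\left(t \right)}^{6} \, dt = \frac{720}{\left(a + 1\right)^{7}},$$
and the integrand here is exactly the target integrand, so $I = \frac{720}{\left(a + 1\right)^{7}}$.

Setting $a = \frac{7}{4}$:
$$I = \frac{11796480}{19487171}.$$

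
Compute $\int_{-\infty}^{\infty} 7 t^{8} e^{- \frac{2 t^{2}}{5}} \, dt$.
$\frac{459375 \sqrt{10} \sqrt{\pi}}{512}$

Start from the elementary integral
$$J(a) = \int_{-\infty}^{\infty} 7 e^{- a t^{2}} \, dt = \frac{7 \sqrt{\pi}}{\sqrt{a}}.$$

Differentiating under the integral sign brings down a factor of $(-t^2)$:
$$\frac{dJ}{da} = \int_{-\infty}^{\infty} - 7 t^{2} e^{- a t^{2}} \, dt = - \frac{7 \sqrt{\pi}}{2 a^{\frac{3}{2}}}.$$

Repeating $4$ times in total — each differentiation brings down another $(-t^2)$ — gives
$$\frac{d^{4}J}{da^{4}} = \int_{-\infty}^{\infty} 7 t^{8} e^{- a t^{2}} \, dt = \frac{735 \sqrt{\pi}}{16 a^{\frac{9}{2}}},$$
and the integrand here is exactly the target integrand, so $I = \frac{735 \sqrt{\pi}}{16 a^{\frac{9}{2}}}$.

Setting $a = \frac{2}{5}$:
$$I = \frac{459375 \sqrt{10} \sqrt{\pi}}{512}.$$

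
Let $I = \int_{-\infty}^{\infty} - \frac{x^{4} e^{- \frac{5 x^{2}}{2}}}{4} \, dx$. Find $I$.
$- \frac{3 \sqrt{10} \sqrt{\pi}}{500}$

Begin with the known integral
$$J(a) = \int_{-\infty}^{\infty} - \frac{e^{- a x^{2}}}{4} \, dx = - \frac{\sqrt{\pi}}{4 \sqrt{a}}.$$

Differentiating under the integral sign brings down a factor of $(-x^2)$:
$$\frac{dJ}{da} = \int_{-\infty}^{\infty} \frac{x^{2} e^{- a x^{2}}}{4} \, dx = \frac{\sqrt{\pi}}{8 a^{\frac{3}{2}}}.$$

Repeating twice in total — each differentiation brings down another $(-x^2)$ — gives
$$\frac{d^{2}J}{da^{2}} = \int_{-\infty}^{\infty} - \frac{x^{4} e^{- a x^{2}}}{4} \, dx = - \frac{3 \sqrt{\pi}}{16 a^{\frac{5}{2}}},$$
and the integrand here is exactly the target integrand, so $I = - \frac{3 \sqrt{\pi}}{16 a^{\frac{5}{2}}}$.

Setting $a = \frac{5}{2}$:
$$I = - \frac{3 \sqrt{10} \sqrt{\pi}}{500}.$$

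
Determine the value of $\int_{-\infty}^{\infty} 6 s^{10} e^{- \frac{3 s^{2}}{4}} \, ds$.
$\frac{4480 \sqrt{3} \sqrt{\pi}}{9}$

Consider the simpler parametrised integral
$$J(a) = \int_{-\infty}^{\infty} 6 e^{- a s^{2}} \, ds = \frac{6 \sqrt{\pi}}{\sqrt{a}}.$$

Differentiating under the integral sign brings down a factor of $(-s^2)$:
$$\frac{dJ}{da} = \int_{-\infty}^{\infty} - 6 s^{2} e^{- a s^{2}} \, ds = - \frac{3 \sqrt{\pi}}{a^{\frac{3}{2}}}.$$

Repeating $5$ times in total — each differentiation brings down another $(-s^2)$ — gives
$$\frac{d^{5}J}{da^{5}} = \int_{-\infty}^{\infty} - 6 s^{10} e^{- a s^{2}} \, ds = - \frac{2835 \sqrt{\pi}}{16 a^{\frac{11}{2}}},$$
and the integrand here is $(-1)^{5}$ times the target integrand, so $I = (-1)^{5}\,\frac{d^{5}J}{da^{5}} = \frac{2835 \sqrt{\pi}}{16 a^{\frac{11}{2}}}$.

Setting $a = \frac{3}{4}$:
$$I = \frac{4480 \sqrt{3} \sqrt{\pi}}{9}.$$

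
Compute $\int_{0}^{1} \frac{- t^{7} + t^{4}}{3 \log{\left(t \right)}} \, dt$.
$- \log{\left(2 \right)} + \frac{\log{\left(5 \right)}}{3}$

Replace the exponent $4$ by a parameter $a$: let $I(a) = \int_{0}^{1} \frac{- t^{7} + t^{a}}{3 \log{\left(t \right)}} \, dt$.

Since $\dfrac{\partial}{\partial a}\,t^{a} = t^{a} \ln t$, the $\ln t$ in the denominator cancels and
$$\frac{dI}{da} = \int_{0}^{1} \frac{1}{3} t^{a} \, dt = \frac{1}{3} \left[\frac{t^{a+1}}{a+1}\right]_0^1 = \frac{1}{3 \left(a + 1\right)}.$$

Integrating with respect to $a$ gives $I(a) = \frac{\log{\left(a + 1 \right)}}{3} - \log{\left(2 \right)} + C$.

At $a = 7$ the integrand is identically $0$, so $I(7) = 0$. The closed form gives $0$, hence $C = 0$.

Setting $a = 4$:
$$I = - \log{\left(2 \right)} + \frac{\log{\left(5 \right)}}{3}.$$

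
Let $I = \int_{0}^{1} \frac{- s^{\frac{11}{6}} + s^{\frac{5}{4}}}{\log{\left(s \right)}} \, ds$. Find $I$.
$\log{\left(\frac{27}{34} \right)}$

Consider the one-parameter family: let $I(a) = \int_{0}^{1} \frac{- s^{\frac{11}{6}} + s^{a}}{\log{\left(s \right)}} \, ds$.

Since $\dfrac{\partial}{\partial a}\,s^{a} = s^{a} \ln s$, the $\ln s$ in the denominator cancels and
$$\frac{dI}{da} = \int_{0}^{1} s^{a} \, ds = \left[\frac{s^{a+1}}{a+1}\right]_0^1 = \frac{1}{a + 1}.$$

Integrating with respect to $a$ gives $I(a) = \log{\left(\frac{6 a}{17} + \frac{6}{17} \right)} + C$.

At $a = \frac{11}{6}$ the integrand is identically $0$, so $I(\frac{11}{6}) = 0$. The closed form gives $0$, hence $C = 0$.

Setting $a = \frac{5}{4}$:
$$I = \log{\left(\frac{27}{34} \right)}.$$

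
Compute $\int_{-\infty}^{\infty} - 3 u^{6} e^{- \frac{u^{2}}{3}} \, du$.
$- \frac{1215 \sqrt{3} \sqrt{\pi}}{8}$

Consider the simpler parametrised integral
$$J(a) = \int_{-\infty}^{\infty} - 3 e^{- a u^{2}} \, du = - \frac{3 \sqrt{\pi}}{\sqrt{a}}.$$

Differentiating under the integral sign brings down a factor of $(-u^2)$:
$$\frac{dJ}{da} = \int_{-\infty}^{\infty} 3 u^{2} e^{- a u^{2}} \, du = \frac{3 \sqrt{\pi}}{2 a^{\frac{3}{2}}}.$$

Repeating $3$ times in total — each differentiation brings down another $(-u^2)$ — gives
$$\frac{d^{3}J}{da^{3}} = \int_{-\infty}^{\infty} 3 u^{6} e^{- a u^{2}} \, du = \frac{45 \sqrt{\pi}}{8 a^{\frac{7}{2}}},$$
and the integrand here is $(-1)^{3}$ times the target integrand, so $I = (-1)^{3}\,\frac{d^{3}J}{da^{3}} = - \frac{45 \sqrt{\pi}}{8 a^{\frac{7}{2}}}$.

Setting $a = \frac{1}{3}$:
$$I = - \frac{1215 \sqrt{3} \sqrt{\pi}}{8}.$$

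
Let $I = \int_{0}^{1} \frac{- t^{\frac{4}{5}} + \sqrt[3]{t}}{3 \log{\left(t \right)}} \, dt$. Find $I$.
$\log{\left(\frac{2^{\frac{2}{3}} \sqrt[3]{5}}{3} \right)}$

Replace the exponent $\frac{4}{5}$ by a parameter $a$: let $I(a) = \int_{0}^{1} \frac{\sqrt[3]{t} - t^{a}}{3 \log{\left(t \right)}} \, dt$.

Since $\dfrac{\partial}{\partial a}\,t^{a} = t^{a} \ln t$, the $\ln t$ in the denominator cancels and
$$\frac{dI}{da} = \int_{0}^{1} - \frac{1}{3} t^{a} \, dt = - \frac{1}{3} \left[\frac{t^{a+1}}{a+1}\right]_0^1 = - \frac{1}{3 a + 3}.$$

Integrating with respect to $a$ gives $I(a) = - \frac{\log{\left(a + 1 \right)}}{3} - \frac{\log{\left(6 \right)}}{3} + \log{\left(2 \right)} + C$.

At $a = \frac{1}{3}$ the integrand is identically $0$, so $I(\frac{1}{3}) = 0$. The closed form gives $0$, hence $C = 0$.

Setting $a = \frac{4}{5}$:
$$I = \log{\left(\frac{2^{\frac{2}{3}} \sqrt[3]{5}}{3} \right)}.$$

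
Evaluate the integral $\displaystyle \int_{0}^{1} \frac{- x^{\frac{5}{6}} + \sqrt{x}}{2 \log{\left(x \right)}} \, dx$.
$- \frac{\log{\left(11 \right)}}{2} + \log{\left(3 \right)}$

Replace the exponent $\frac{5}{6}$ by a parameter $a$: let $I(a) = \int_{0}^{1} \frac{\sqrt{x} - x^{a}}{2 \log{\left(x \right)}} \, dx$.

Since $\dfrac{\partial}{\partial a}\,x^{a} = x^{a} \ln x$, the $\ln x$ in the denominator cancels and
$$\frac{dI}{da} = \int_{0}^{1} - \frac{1}{2} x^{a} \, dx = - \frac{1}{2} \left[\frac{x^{a+1}}{a+1}\right]_0^1 = - \frac{1}{2 a + 2}.$$

Integrating with respect to $a$ gives $I(a) = - \frac{\log{\left(a + 1 \right)}}{2} - \frac{\log{\left(2 \right)}}{2} + \frac{\log{\left(3 \right)}}{2} + C$.

At $a = \frac{1}{2}$ the integrand is identically $0$, so $I(\frac{1}{2}) = 0$. The closed form gives $0$, hence $C = 0$.

Setting $a = \frac{5}{6}$:
$$I = - \frac{\log{\left(11 \right)}}{2} + \log{\left(3 \right)}.$$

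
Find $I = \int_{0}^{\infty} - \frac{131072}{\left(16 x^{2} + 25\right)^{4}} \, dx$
$- \frac{1024 \pi}{15625}$

Recall the elementary integral
$$J(a) = \int_{0}^{\infty} - \frac{2}{a^{2} + x^{2}} \, dx = - \frac{\pi}{a}.$$

Differentiating under the integral sign with respect to $a$,
$$\frac{dJ}{da} = \int_{0}^{\infty} \frac{4 a}{\left(a^{2} + x^{2}\right)^{2}} \, dx = \frac{\pi}{a^{2}},$$
so $\int_{0}^{\infty} - \frac{2}{\left(a^{2} + x^{2}\right)^{2}} \, dx = - \frac{\pi}{2 a^{3}}$.

Repeating — each differentiation of $1/(x^2+a^2)^j$ produces $-2ja/(x^2+a^2)^{j+1}$ — and dividing through by $-2ja$ at each step yields, after $3$ differentiations in total,
$$\int_{0}^{\infty} - \frac{2}{\left(a^{2} + x^{2}\right)^{4}} \, dx = - \frac{5 \pi}{16 a^{7}}.$$

Setting $a = \frac{5}{4}$:
$$I = - \frac{1024 \pi}{15625}.$$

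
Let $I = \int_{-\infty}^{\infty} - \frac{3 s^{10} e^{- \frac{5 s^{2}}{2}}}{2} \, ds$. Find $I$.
$- \frac{567 \sqrt{10} \sqrt{\pi}}{6250}$

Consider the simpler parametrised integral
$$J(a) = \int_{-\infty}^{\infty} - \frac{3 e^{- a s^{2}}}{2} \, ds = - \frac{3 \sqrt{\pi}}{2 \sqrt{a}}.$$

Differentiating under the integral sign brings down a factor of $(-s^2)$:
$$\frac{dJ}{da} = \int_{-\infty}^{\infty} \frac{3 s^{2} e^{- a s^{2}}}{2} \, ds = \frac{3 \sqrt{\pi}}{4 a^{\frac{3}{2}}}.$$

Repeating $5$ times in total — each differentiation brings down another $(-s^2)$ — gives
$$\frac{d^{5}J}{da^{5}} = \int_{-\infty}^{\infty} \frac{3 s^{10} e^{- a s^{2}}}{2} \, ds = \frac{2835 \sqrt{\pi}}{64 a^{\frac{11}{2}}},$$
and the integrand here is $(-1)^{5}$ times the target integrand, so $I = (-1)^{5}\,\frac{d^{5}J}{da^{5}} = - \frac{2835 \sqrt{\pi}}{64 a^{\frac{11}{2}}}$.

Setting $a = \frac{5}{2}$:
$$I = - \frac{567 \sqrt{10} \sqrt{\pi}}{6250}.$$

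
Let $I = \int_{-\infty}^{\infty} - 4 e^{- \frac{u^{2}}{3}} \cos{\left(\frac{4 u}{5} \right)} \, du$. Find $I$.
$- \frac{4 \sqrt{3} \sqrt{\pi}}{e^{\frac{12}{25}}}$

Define $I(b) = \int_{-\infty}^{\infty} - 4 e^{- \frac{u^{2}}{3}} \cos{\left(b u \right)} \, du$.

Differentiating under the integral sign,
$$I'(b) = \int_{-\infty}^{\infty} 4 u e^{- \frac{u^{2}}{3}} \sin{\left(b u \right)} \, du.$$

Integrate $\int_{-\infty}^{\infty} u \sin(b u)\, e^{- \frac{u^{2}}{3}}\, du$ by parts with $w = \sin(b u)$ and $dv = u\, e^{- \frac{u^{2}}{3}}\, du$, giving $v = - \frac{3 e^{- \frac{u^{2}}{3}}}{2}$. The boundary term vanishes and
$$\int_{-\infty}^{\infty} u \sin(b u)\, e^{- \frac{u^{2}}{3}}\, du = \frac{3 b}{2} \int_{-\infty}^{\infty} \cos(b u)\, e^{- \frac{u^{2}}{3}}\, du,$$
so $I'(b) = - \frac{3 b}{2}\, I(b)$.

This is a separable first-order ODE; solving with the initial condition $I(0) = \int_{-\infty}^{\infty} - 4 e^{- \frac{u^{2}}{3}}\,du = - 4 \sqrt{3} \sqrt{\pi}$ gives
$$I(b) = - 4 \sqrt{3} \sqrt{\pi} e^{- \frac{3 b^{2}}{4}}.$$

Setting $b = \frac{4}{5}$:
$$I = - \frac{4 \sqrt{3} \sqrt{\pi}}{e^{\frac{12}{25}}}.$$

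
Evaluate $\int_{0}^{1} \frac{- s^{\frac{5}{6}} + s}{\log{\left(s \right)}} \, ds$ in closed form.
$\log{\left(\frac{12}{11} \right)}$

Introduce a parameter $a$ in the exponent: let $I(a) = \int_{0}^{1} \frac{- s^{\frac{5}{6}} + s^{a}}{\log{\left(s \right)}} \, ds$.

Since $\dfrac{\partial}{\partial a}\,s^{a} = s^{a} \ln s$, the $\ln s$ in the denominator cancels and
$$\frac{dI}{da} = \int_{0}^{1} s^{a} \, ds = \left[\frac{s^{a+1}}{a+1}\right]_0^1 = \frac{1}{a + 1}.$$

Integrating with respect to $a$ gives $I(a) = \log{\left(\frac{6 a}{11} + \frac{6}{11} \right)} + C$.

At $a = \frac{5}{6}$ the integrand is identically $0$, so $I(\frac{5}{6}) = 0$. The closed form gives $0$, hence $C = 0$.

Setting $a = 1$:
$$I = \log{\left(\frac{12}{11} \right)}.$$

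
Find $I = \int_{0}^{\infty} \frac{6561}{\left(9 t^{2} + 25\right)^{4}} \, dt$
$\frac{2187 \pi}{500000}$

Start from the standard arctangent integral
$$J(a) = \int_{0}^{\infty} \frac{1}{a^{2} + t^{2}} \, dt = \frac{\pi}{2 a}.$$

Differentiating under the integral sign with respect to $a$,
$$\frac{dJ}{da} = \int_{0}^{\infty} - \frac{2 a}{\left(a^{2} + t^{2}\right)^{2}} \, dt = - \frac{\pi}{2 a^{2}},$$
so $\int_{0}^{\infty} \frac{1}{\left(a^{2} + t^{2}\right)^{2}} \, dt = \frac{\pi}{4 a^{3}}$.

Repeating — each differentiation of $1/(t^2+a^2)^j$ produces $-2ja/(t^2+a^2)^{j+1}$ — and dividing through by $-2ja$ at each step yields, after $3$ differentiations in total,
$$\int_{0}^{\infty} \frac{1}{\left(a^{2} + t^{2}\right)^{4}} \, dt = \frac{5 \pi}{32 a^{7}}.$$

Setting $a = \frac{5}{3}$:
$$I = \frac{2187 \pi}{500000}.$$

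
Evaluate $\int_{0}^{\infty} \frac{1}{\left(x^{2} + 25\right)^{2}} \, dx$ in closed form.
$\frac{\pi}{500}$

Recall the elementary integral
$$J(a) = \int_{0}^{\infty} \frac{1}{a^{2} + x^{2}} \, dx = \frac{\pi}{2 a}.$$

Differentiating under the integral sign with respect to $a$,
$$\frac{dJ}{da} = \int_{0}^{\infty} - \frac{2 a}{\left(a^{2} + x^{2}\right)^{2}} \, dx = - \frac{\pi}{2 a^{2}},$$
so $\int_{0}^{\infty} \frac{1}{\left(a^{2} + x^{2}\right)^{2}} \, dx = \frac{\pi}{4 a^{3}}$.

Setting $a = 5$:
$$I = \frac{\pi}{500}.$$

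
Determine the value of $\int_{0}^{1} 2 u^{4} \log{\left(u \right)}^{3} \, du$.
$- \frac{12}{625}$

Start from the elementary integral
$$J(a) = \int_{0}^{1} 2 u^{a} \, du = \frac{2}{a + 1}.$$

Differentiating under the integral sign brings down a factor of $\ln u$:
$$\frac{dJ}{da} = \int_{0}^{1} 2 u^{a} \log{\left(u \right)} \, du = - \frac{2}{\left(a + 1\right)^{2}}.$$

Repeating $3$ times in total — each differentiation brings down another $\ln u$ — gives
$$\frac{d^{3}J}{da^{3}} = \int_{0}^{1} 2 u^{a} \log{\left(u \right)}^{3} \, du = - \frac{12}{\left(a + 1\right)^{4}},$$
and the integrand here is exactly the target integrand, so $I = - \frac{12}{\left(a + 1\right)^{4}}$.

Setting $a = 4$:
$$I = - \frac{12}{625}.$$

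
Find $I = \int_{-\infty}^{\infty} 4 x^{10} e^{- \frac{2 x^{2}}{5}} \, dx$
$\frac{2953125 \sqrt{10} \sqrt{\pi}}{512}$

Consider the simpler parametrised integral
$$J(a) = \int_{-\infty}^{\infty} 4 e^{- a x^{2}} \, dx = \frac{4 \sqrt{\pi}}{\sqrt{a}}.$$

Differentiating under the integral sign brings down a factor of $(-x^2)$:
$$\frac{dJ}{da} = \int_{-\infty}^{\infty} - 4 x^{2} e^{- a x^{2}} \, dx = - \frac{2 \sqrt{\pi}}{a^{\frac{3}{2}}}.$$

Repeating $5$ times in total — each differentiation brings down another $(-x^2)$ — gives
$$\frac{d^{5}J}{da^{5}} = \int_{-\infty}^{\infty} - 4 x^{10} e^{- a x^{2}} \, dx = - \frac{945 \sqrt{\pi}}{8 a^{\frac{11}{2}}},$$
and the integrand here is $(-1)^{5}$ times the target integrand, so $I = (-1)^{5}\,\frac{d^{5}J}{da^{5}} = \frac{945 \sqrt{\pi}}{8 a^{\frac{11}{2}}}$.

Setting $a = \frac{2}{5}$:
$$I = \frac{2953125 \sqrt{10} \sqrt{\pi}}{512}.$$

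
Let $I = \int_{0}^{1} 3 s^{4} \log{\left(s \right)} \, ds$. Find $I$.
$- \frac{3}{25}$

Start from the elementary integral
$$J(a) = \int_{0}^{1} 3 s^{a} \, ds = \frac{3}{a + 1}.$$

Differentiating under the integral sign brings down a factor of $\ln s$:
$$\frac{dJ}{da} = \int_{0}^{1} 3 s^{a} \log{\left(s \right)} \, ds = - \frac{3}{\left(a + 1\right)^{2}}.$$

The integral on the left is $I$, so $I = - \frac{3}{\left(a + 1\right)^{2}}$.

Setting $a = 4$:
$$I = - \frac{3}{25}.$$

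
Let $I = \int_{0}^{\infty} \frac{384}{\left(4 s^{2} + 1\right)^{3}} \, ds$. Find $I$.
$36 \pi$

Begin with the known result
$$J(a) = \int_{0}^{\infty} \frac{6}{a^{2} + s^{2}} \, ds = \frac{3 \pi}{a}.$$

Differentiating under the integral sign with respect to $a$,
$$\frac{dJ}{da} = \int_{0}^{\infty} - \frac{12 a}{\left(a^{2} + s^{2}\right)^{2}} \, ds = - \frac{3 \pi}{a^{2}},$$
so $\int_{0}^{\infty} \frac{6}{\left(a^{2} + s^{2}\right)^{2}} \, ds = \frac{3 \pi}{2 a^{3}}$.

Repeating — each differentiation of $1/(s^2+a^2)^j$ produces $-2ja/(s^2+a^2)^{j+1}$ — and dividing through by $-2ja$ at each step yields, after $2$ differentiations in total,
$$\int_{0}^{\infty} \frac{6}{\left(a^{2} + s^{2}\right)^{3}} \, ds = \frac{9 \pi}{8 a^{5}}.$$

Setting $a = \frac{1}{2}$:
$$I = 36 \pi.$$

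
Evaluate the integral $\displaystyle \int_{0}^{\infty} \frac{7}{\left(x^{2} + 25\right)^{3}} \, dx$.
$\frac{21 \pi}{50000}$

Recall the elementary integral
$$J(a) = \int_{0}^{\infty} \frac{7}{a^{2} + x^{2}} \, dx = \frac{7 \pi}{2 a}.$$

Differentiating under the integral sign with respect to $a$,
$$\frac{dJ}{da} = \int_{0}^{\infty} - \frac{14 a}{\left(a^{2} + x^{2}\right)^{2}} \, dx = - \frac{7 \pi}{2 a^{2}},$$
so $\int_{0}^{\infty} \frac{7}{\left(a^{2} + x^{2}\right)^{2}} \, dx = \frac{7 \pi}{4 a^{3}}$.

Repeating — each differentiation of $1/(x^2+a^2)^j$ produces $-2ja/(x^2+a^2)^{j+1}$ — and dividing through by $-2ja$ at each step yields, after $2$ differentiations in total,
$$\int_{0}^{\infty} \frac{7}{\left(a^{2} + x^{2}\right)^{3}} \, dx = \frac{21 \pi}{16 a^{5}}.$$

Setting $a = 5$:
$$I = \frac{21 \pi}{50000}.$$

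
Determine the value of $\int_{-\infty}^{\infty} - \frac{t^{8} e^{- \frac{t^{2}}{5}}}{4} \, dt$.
$- \frac{65625 \sqrt{5} \sqrt{\pi}}{64}$

Consider the simpler parametrised integral
$$J(a) = \int_{-\infty}^{\infty} - \frac{e^{- a t^{2}}}{4} \, dt = - \frac{\sqrt{\pi}}{4 \sqrt{a}}.$$

Differentiating under the integral sign brings down a factor of $(-t^2)$:
$$\frac{dJ}{da} = \int_{-\infty}^{\infty} \frac{t^{2} e^{- a t^{2}}}{4} \, dt = \frac{\sqrt{\pi}}{8 a^{\frac{3}{2}}}.$$

Repeating $4$ times in total — each differentiation brings down another $(-t^2)$ — gives
$$\frac{d^{4}J}{da^{4}} = \int_{-\infty}^{\infty} - \frac{t^{8} e^{- a t^{2}}}{4} \, dt = - \frac{105 \sqrt{\pi}}{64 a^{\frac{9}{2}}},$$
and the integrand here is exactly the target integrand, so $I = - \frac{105 \sqrt{\pi}}{64 a^{\frac{9}{2}}}$.

Setting $a = \frac{1}{5}$:
$$I = - \frac{65625 \sqrt{5} \sqrt{\pi}}{64}.$$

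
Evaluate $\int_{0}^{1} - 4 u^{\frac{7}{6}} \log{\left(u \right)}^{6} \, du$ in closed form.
$- \frac{806215680}{62748517}$

Consider the simpler parametrised integral
$$J(a) = \int_{0}^{1} - 4 u^{a} \, du = - \frac{4}{a + 1}.$$

Differentiating under the integral sign brings down a factor of $\ln u$:
$$\frac{dJ}{da} = \int_{0}^{1} - 4 u^{a} \log{\left(u \right)} \, du = \frac{4}{\left(a + 1\right)^{2}}.$$

Repeating $6$ times in total — each differentiation brings down another $\ln u$ — gives
$$\frac{d^{6}J}{da^{6}} = \int_{0}^{1} - 4 u^{a} \log{\left(u \right)}^{6} \, du = - \frac{2880}{\left(a + 1\right)^{7}},$$
and the integrand here is exactly the target integrand, so $I = - \frac{2880}{\left(a + 1\right)^{7}}$.

Setting $a = \frac{7}{6}$:
$$I = - \frac{806215680}{62748517}.$$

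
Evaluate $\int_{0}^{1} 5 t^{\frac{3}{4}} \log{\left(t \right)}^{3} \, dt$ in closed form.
$- \frac{7680}{2401}$

Start from the elementary integral
$$J(a) = \int_{0}^{1} 5 t^{a} \, dt = \frac{5}{a + 1}.$$

Differentiating under the integral sign brings down a factor of $\ln t$:
$$\frac{dJ}{da} = \int_{0}^{1} 5 t^{a} \log{\left(t \right)} \, dt = - \frac{5}{\left(a + 1\right)^{2}}.$$

Repeating $3$ times in total — each differentiation brings down another $\ln t$ — gives
$$\frac{d^{3}J}{da^{3}} = \int_{0}^{1} 5 t^{a} \log{\left(t \right)}^{3} \, dt = - \frac{30}{\left(a + 1\right)^{4}},$$
and the integrand here is exactly the target integrand, so $I = - \frac{30}{\left(a + 1\right)^{4}}$.

Setting $a = \frac{3}{4}$:
$$I = - \frac{7680}{2401}.$$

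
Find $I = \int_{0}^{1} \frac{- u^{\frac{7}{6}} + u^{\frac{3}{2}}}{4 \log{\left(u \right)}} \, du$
$- \frac{\log{\left(13 \right)}}{4} + \frac{\log{\left(15 \right)}}{4}$

Replace the exponent $\frac{7}{6}$ by a parameter $a$: let $I(a) = \int_{0}^{1} \frac{u^{\frac{3}{2}} - u^{a}}{4 \log{\left(u \right)}} \, du$.

Since $\dfrac{\partial}{\partial a}\,u^{a} = u^{a} \ln u$, the $\ln u$ in the denominator cancels and
$$\frac{dI}{da} = \int_{0}^{1} - \frac{1}{4} u^{a} \, du = - \frac{1}{4} \left[\frac{u^{a+1}}{a+1}\right]_0^1 = - \frac{1}{4 a + 4}.$$

Integrating with respect to $a$ gives $I(a) = - \frac{\log{\left(a + 1 \right)}}{4} - \frac{\log{\left(2 \right)}}{4} + \frac{\log{\left(5 \right)}}{4} + C$.

At $a = \frac{3}{2}$ the integrand is identically $0$, so $I(\frac{3}{2}) = 0$. The closed form gives $0$, hence $C = 0$.

Setting $a = \frac{7}{6}$:
$$I = - \frac{\log{\left(13 \right)}}{4} + \frac{\log{\left(15 \right)}}{4}.$$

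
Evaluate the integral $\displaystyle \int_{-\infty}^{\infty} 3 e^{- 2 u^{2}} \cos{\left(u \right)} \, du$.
$\frac{3 \sqrt{2} \sqrt{\pi}}{2 e^{\frac{1}{8}}}$

Define $I(b) = \int_{-\infty}^{\infty} 3 e^{- 2 u^{2}} \cos{\left(b u \right)} \, du$.

Differentiating under the integral sign,
$$I'(b) = \int_{-\infty}^{\infty} - 3 u e^{- 2 u^{2}} \sin{\left(b u \right)} \, du.$$

Integrate $\int_{-\infty}^{\infty} u \sin(b u)\, e^{- 2 u^{2}}\, du$ by parts with $w = \sin(b u)$ and $dv = u\, e^{- 2 u^{2}}\, du$, giving $v = - \frac{e^{- 2 u^{2}}}{4}$. The boundary term vanishes and
$$\int_{-\infty}^{\infty} u \sin(b u)\, e^{- 2 u^{2}}\, du = \frac{b}{4} \int_{-\infty}^{\infty} \cos(b u)\, e^{- 2 u^{2}}\, du,$$
so $I'(b) = - \frac{b}{4}\, I(b)$.

This is a separable first-order ODE; solving with the initial condition $I(0) = \int_{-\infty}^{\infty} 3 e^{- 2 u^{2}}\,du = \frac{3 \sqrt{2} \sqrt{\pi}}{2}$ gives
$$I(b) = \frac{3 \sqrt{2} \sqrt{\pi} e^{- \frac{b^{2}}{8}}}{2}.$$

Setting $b = 1$:
$$I = \frac{3 \sqrt{2} \sqrt{\pi}}{2 e^{\frac{1}{8}}}.$$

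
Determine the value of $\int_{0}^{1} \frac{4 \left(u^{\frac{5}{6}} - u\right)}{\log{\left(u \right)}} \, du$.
$- \log{\left(\frac{20736}{14641} \right)}$

Replace the exponent $1$ by a parameter $a$: let $I(a) = \int_{0}^{1} \frac{4 \left(u^{\frac{5}{6}} - u^{a}\right)}{\log{\left(u \right)}} \, du$.

Since $\dfrac{\partial}{\partial a}\,u^{a} = u^{a} \ln u$, the $\ln u$ in the denominator cancels and
$$\frac{dI}{da} = \int_{0}^{1} -4 u^{a} \, du = -4 \left[\frac{u^{a+1}}{a+1}\right]_0^1 = - \frac{4}{a + 1}.$$

Integrating with respect to $a$ gives $I(a) = - \log{\left(\frac{1296 \left(a + 1\right)^{4}}{14641} \right)} + C$.

At $a = \frac{5}{6}$ the integrand is identically $0$, so $I(\frac{5}{6}) = 0$. The closed form gives $0$, hence $C = 0$.

Setting $a = 1$:
$$I = - \log{\left(\frac{20736}{14641} \right)}.$$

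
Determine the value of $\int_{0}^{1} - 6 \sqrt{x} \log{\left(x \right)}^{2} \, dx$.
$- \frac{32}{9}$

Start from the elementary integral
$$J(a) = \int_{0}^{1} - 6 x^{a} \, dx = - \frac{6}{a + 1}.$$

Differentiating under the integral sign brings down a factor of $\ln x$:
$$\frac{dJ}{da} = \int_{0}^{1} - 6 x^{a} \log{\left(x \right)} \, dx = \frac{6}{\left(a + 1\right)^{2}}.$$

Repeating twice in total — each differentiation brings down another $\ln x$ — gives
$$\frac{d^{2}J}{da^{2}} = \int_{0}^{1} - 6 x^{a} \log{\left(x \right)}^{2} \, dx = - \frac{12}{\left(a + 1\right)^{3}},$$
and the integrand here is exactly the target integrand, so $I = - \frac{12}{\left(a + 1\right)^{3}}$.

Setting $a = \frac{1}{2}$:
$$I = - \frac{32}{9}.$$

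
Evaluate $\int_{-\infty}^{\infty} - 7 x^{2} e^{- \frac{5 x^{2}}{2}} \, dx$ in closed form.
$- \frac{7 \sqrt{10} \sqrt{\pi}}{25}$

Start from the elementary integral
$$J(a) = \int_{-\infty}^{\infty} - 7 e^{- a x^{2}} \, dx = - \frac{7 \sqrt{\pi}}{\sqrt{a}}.$$

Differentiating under the integral sign brings down a factor of $(-x^2)$:
$$\frac{dJ}{da} = \int_{-\infty}^{\infty} 7 x^{2} e^{- a x^{2}} \, dx = \frac{7 \sqrt{\pi}}{2 a^{\frac{3}{2}}}.$$

The integral on the left is $-I$, so $I = - \frac{7 \sqrt{\pi}}{2 a^{\frac{3}{2}}}$.

Setting $a = \frac{5}{2}$:
$$I = - \frac{7 \sqrt{10} \sqrt{\pi}}{25}.$$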